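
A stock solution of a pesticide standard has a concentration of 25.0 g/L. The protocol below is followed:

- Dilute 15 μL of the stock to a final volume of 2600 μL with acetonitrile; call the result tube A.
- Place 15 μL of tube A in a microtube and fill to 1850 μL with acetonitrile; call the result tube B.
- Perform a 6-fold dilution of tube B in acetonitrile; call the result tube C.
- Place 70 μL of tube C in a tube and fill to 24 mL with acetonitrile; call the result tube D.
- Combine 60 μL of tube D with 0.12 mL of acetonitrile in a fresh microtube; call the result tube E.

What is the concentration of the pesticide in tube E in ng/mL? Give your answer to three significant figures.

Step 1: 15 μL brought to 2600 μL → factor 2600/15 = 173.33
Step 2: 15 μL brought to 1850 μL → factor 1850/15 = 123.33
Step 3: 6-fold → factor 6
Step 4: 70 μL brought to 24 mL → factor 24000/70 = 342.86
Step 5: 60 μL + 0.12 mL = 180 μL total → factor 180/60 = 3
Overall dilution factor = 173.33 × 123.33 × 6 × 342.86 × 3 = 1.3193 × 10^8
Final = 25.0 g/L / 1.3193 × 10^8 = 1.895 × 10^-7 g/L = 0.189 ng/mL

0.189 ng/mL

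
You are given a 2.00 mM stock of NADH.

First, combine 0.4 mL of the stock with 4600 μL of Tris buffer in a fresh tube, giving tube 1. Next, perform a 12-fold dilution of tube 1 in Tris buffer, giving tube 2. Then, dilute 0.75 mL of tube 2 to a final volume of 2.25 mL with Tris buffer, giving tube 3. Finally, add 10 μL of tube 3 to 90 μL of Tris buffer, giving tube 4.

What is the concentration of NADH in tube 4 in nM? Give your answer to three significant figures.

444 nM

Step 1: 0.4 mL + 4600 μL = 5 mL total → factor 5/0.4 = 12.5
Step 2: 12-fold → factor 12
Step 3: 0.75 mL brought to 2.25 mL → factor 2.25/0.75 = 3
Step 4: 10 μL + 90 μL = 100 μL total → factor 100/10 = 10
Overall dilution factor = 12.5 × 12 × 3 × 10 = 4500
Final = 2.00 mM / 4500 = 0.0004444 mM = 444 nM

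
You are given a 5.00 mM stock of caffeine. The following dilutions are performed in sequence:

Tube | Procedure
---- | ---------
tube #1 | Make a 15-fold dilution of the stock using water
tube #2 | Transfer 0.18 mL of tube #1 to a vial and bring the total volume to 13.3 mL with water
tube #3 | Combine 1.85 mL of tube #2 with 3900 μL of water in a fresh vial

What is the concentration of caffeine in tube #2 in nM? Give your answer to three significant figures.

Step 1: 15-fold → factor 15
Step 2: 0.18 mL brought to 13.3 mL → factor 13.3/0.18 = 73.889
Dilution factor through tube #2 = 15 × 73.889 = 1108.3
[tube #2] = 5.00 mM / 1108.3 = 0.004511 mM = 4.51 × 10^3 nM

4.51 × 10^3 nM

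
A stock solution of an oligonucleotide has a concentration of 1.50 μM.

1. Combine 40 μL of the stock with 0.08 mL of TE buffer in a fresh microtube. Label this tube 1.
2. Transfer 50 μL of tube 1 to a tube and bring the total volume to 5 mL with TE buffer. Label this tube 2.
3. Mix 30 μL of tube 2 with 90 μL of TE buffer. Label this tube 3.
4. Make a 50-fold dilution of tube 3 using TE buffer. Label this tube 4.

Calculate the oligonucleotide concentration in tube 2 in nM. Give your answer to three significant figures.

Step 1: 40 μL + 0.08 mL = 120 μL total → factor 120/40 = 3
Step 2: 50 μL brought to 5 mL → factor 5000/50 = 100
Dilution factor through tube 2 = 3 × 100 = 300
[tube 2] = 1.50 μM / 300 = 0.005000 μM = 5.00 nM

5.00 nM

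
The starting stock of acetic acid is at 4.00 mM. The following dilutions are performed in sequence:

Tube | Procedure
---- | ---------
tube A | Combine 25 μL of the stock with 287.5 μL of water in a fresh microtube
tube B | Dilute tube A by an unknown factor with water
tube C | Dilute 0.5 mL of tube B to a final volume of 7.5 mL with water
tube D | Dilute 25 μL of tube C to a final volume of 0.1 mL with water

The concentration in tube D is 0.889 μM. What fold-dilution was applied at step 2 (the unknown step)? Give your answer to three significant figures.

6.00-fold

Step 1: 25 μL + 287.5 μL = 312.5 μL total → factor 312.5/25 = 12.5
Step 2: unknown factor x
Step 3: 0.5 mL brought to 7.5 mL → factor 7.5/0.5 = 15
Step 4: 25 μL brought to 0.1 mL → factor 100/25 = 4
Product of known-step factors = 750
Overall factor = 4.00 mM / (0.889 μM) = 4499.4
x = 4499.4 / 750 = 6.00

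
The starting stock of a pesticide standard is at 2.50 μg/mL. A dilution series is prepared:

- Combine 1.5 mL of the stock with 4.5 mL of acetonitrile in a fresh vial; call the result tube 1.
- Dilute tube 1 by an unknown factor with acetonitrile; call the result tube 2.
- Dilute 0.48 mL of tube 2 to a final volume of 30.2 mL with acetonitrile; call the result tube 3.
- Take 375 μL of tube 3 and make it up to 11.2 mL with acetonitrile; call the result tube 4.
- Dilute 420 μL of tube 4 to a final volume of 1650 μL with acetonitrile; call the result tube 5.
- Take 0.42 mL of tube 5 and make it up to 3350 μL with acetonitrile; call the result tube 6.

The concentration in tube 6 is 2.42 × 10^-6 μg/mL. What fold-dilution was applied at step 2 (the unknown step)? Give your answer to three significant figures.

Step 1: 1.5 mL + 4.5 mL = 6 mL total → factor 6/1.5 = 4
Step 2: unknown factor x
Step 3: 0.48 mL brought to 30.2 mL → factor 30.2/0.48 = 62.917
Step 4: 375 μL brought to 11.2 mL → factor 11200/375 = 29.867
Step 5: 420 μL brought to 1650 μL → factor 1650/420 = 3.9286
Step 6: 0.42 mL brought to 3350 μL → factor 3.35/0.42 = 7.9762
Product of known-step factors = 2.3553 × 10^5
Overall factor = 2.50 μg/mL / (2.42 × 10^-6 μg/mL) = 1.0331 × 10^6
x = 1.0331 × 10^6 / 2.3553 × 10^5 = 4.39

4.39-fold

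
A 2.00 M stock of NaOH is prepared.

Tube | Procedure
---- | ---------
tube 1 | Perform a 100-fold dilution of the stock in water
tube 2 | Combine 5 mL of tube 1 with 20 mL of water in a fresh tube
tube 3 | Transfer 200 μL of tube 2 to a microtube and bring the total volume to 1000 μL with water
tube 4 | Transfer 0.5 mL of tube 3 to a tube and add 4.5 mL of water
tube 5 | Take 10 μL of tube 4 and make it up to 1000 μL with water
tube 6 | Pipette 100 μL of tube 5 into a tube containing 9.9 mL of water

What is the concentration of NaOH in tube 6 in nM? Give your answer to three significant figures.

8.00 nM

Step 1: 100-fold → factor 100
Step 2: 5 mL + 20 mL = 25 mL total → factor 25/5 = 5
Step 3: 200 μL brought to 1000 μL → factor 1000/200 = 5
Step 4: 0.5 mL + 4.5 mL = 5 mL total → factor 5/0.5 = 10
Step 5: 10 μL brought to 1000 μL → factor 1000/10 = 100
Step 6: 100 μL + 9.9 mL = 10000 μL total → factor 10000/100 = 100
Overall dilution factor = 100 × 5 × 5 × 10 × 100 × 100 = 2.5 × 10^8
Final = 2.00 M / 2.5 × 10^8 = 8.000 × 10^-9 M = 8.00 nM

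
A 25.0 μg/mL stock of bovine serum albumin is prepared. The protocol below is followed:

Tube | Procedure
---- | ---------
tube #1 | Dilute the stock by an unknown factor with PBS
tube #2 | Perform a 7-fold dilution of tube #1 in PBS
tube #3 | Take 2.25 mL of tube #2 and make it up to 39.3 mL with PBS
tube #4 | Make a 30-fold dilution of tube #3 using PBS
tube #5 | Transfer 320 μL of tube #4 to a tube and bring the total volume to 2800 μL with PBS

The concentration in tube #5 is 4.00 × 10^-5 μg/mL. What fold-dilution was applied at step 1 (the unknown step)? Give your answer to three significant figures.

19.5-fold

Step 1: unknown factor x
Step 2: 7-fold → factor 7
Step 3: 2.25 mL brought to 39.3 mL → factor 39.3/2.25 = 17.467
Step 4: 30-fold → factor 30
Step 5: 320 μL brought to 2800 μL → factor 2800/320 = 8.75
Product of known-step factors = 32095
Overall factor = 25.0 μg/mL / (4.00 × 10^-5 μg/mL) = 6.25 × 10^5
x = 6.25 × 10^5 / 32095 = 19.5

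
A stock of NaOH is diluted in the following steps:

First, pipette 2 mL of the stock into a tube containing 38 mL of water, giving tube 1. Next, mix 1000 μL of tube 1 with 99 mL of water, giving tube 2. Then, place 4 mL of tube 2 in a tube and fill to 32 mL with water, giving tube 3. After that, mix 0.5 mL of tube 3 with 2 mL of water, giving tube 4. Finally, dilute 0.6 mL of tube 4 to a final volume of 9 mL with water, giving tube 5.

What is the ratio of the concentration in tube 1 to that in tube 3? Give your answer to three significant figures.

Step 1: 2 mL + 38 mL = 40 mL total → factor 40/2 = 20
Step 2: 1000 μL + 99 mL = 1 × 10^5 μL total → factor 1 × 10^5/1000 = 100
Step 3: 4 mL brought to 32 mL → factor 32/4 = 8
Dilution factor to tube 1 = 20; to tube 3 = 16000
[tube 1]/[tube 3] = (factor to tube 3)/(factor to tube 1) = 16000/20 = 800

800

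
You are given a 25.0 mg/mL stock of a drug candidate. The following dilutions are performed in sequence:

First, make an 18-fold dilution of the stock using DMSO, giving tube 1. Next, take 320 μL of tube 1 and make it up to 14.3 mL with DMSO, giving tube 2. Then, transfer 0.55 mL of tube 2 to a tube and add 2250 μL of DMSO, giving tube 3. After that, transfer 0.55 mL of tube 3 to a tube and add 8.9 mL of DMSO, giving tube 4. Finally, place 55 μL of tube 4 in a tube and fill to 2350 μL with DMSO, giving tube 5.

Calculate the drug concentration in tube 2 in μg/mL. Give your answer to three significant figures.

Step 1: 18-fold → factor 18
Step 2: 320 μL brought to 14.3 mL → factor 14300/320 = 44.688
Dilution factor through tube 2 = 18 × 44.688 = 804.38
[tube 2] = 25.0 mg/mL / 804.38 = 0.03108 mg/mL = 31.1 μg/mL

31.1 μg/mL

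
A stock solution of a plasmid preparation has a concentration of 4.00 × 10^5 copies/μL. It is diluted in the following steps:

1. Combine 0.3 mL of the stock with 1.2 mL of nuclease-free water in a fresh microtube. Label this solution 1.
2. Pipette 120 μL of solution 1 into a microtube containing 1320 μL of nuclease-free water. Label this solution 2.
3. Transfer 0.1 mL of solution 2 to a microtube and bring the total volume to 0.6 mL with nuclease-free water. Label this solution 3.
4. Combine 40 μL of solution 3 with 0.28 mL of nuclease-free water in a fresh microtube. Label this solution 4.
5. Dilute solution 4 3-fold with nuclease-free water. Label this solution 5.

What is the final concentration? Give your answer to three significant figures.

Step 1: 0.3 mL + 1.2 mL = 1.5 mL total → factor 1.5/0.3 = 5
Step 2: 120 μL + 1320 μL = 1440 μL total → factor 1440/120 = 12
Step 3: 0.1 mL brought to 0.6 mL → factor 0.6/0.1 = 6
Step 4: 40 μL + 0.28 mL = 320 μL total → factor 320/40 = 8
Step 5: 3-fold → factor 3
Overall dilution factor = 5 × 12 × 6 × 8 × 3 = 8640
Final = 4.00 × 10^5 copies/μL / 8640 = 46.3 copies/μL

46.3 copies/μL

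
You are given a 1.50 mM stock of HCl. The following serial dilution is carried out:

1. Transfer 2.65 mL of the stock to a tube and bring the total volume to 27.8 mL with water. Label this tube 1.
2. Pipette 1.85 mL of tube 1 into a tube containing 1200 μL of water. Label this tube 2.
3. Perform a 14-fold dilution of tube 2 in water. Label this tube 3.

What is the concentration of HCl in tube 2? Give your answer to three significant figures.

0.0867 mM

Step 1: 2.65 mL brought to 27.8 mL → factor 27.8/2.65 = 10.491
Step 2: 1.85 mL + 1200 μL = 3.05 mL total → factor 3.05/1.85 = 1.6486
Dilution factor through tube 2 = 10.491 × 1.6486 = 17.295
[tube 2] = 1.50 mM / 17.295 = 0.0867 mM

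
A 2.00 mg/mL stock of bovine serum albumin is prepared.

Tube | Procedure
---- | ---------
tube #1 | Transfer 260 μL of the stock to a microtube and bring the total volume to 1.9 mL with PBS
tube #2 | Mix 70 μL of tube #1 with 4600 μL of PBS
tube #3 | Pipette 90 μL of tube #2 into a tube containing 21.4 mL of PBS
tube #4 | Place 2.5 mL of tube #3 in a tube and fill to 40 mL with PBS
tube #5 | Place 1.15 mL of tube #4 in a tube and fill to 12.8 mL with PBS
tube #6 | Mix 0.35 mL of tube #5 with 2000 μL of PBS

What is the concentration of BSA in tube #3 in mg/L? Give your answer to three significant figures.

0.0172 mg/L

Step 1: 260 μL brought to 1.9 mL → factor 1900/260 = 7.3077
Step 2: 70 μL + 4600 μL = 4670 μL total → factor 4670/70 = 66.714
Step 3: 90 μL + 21.4 mL = 21490 μL total → factor 21490/90 = 238.78
Dilution factor through tube #3 = 7.3077 × 66.714 × 238.78 = 1.1641 × 10^5
[tube #3] = 2.00 mg/mL / 1.1641 × 10^5 = 1.718 × 10^-5 mg/mL = 0.0172 mg/L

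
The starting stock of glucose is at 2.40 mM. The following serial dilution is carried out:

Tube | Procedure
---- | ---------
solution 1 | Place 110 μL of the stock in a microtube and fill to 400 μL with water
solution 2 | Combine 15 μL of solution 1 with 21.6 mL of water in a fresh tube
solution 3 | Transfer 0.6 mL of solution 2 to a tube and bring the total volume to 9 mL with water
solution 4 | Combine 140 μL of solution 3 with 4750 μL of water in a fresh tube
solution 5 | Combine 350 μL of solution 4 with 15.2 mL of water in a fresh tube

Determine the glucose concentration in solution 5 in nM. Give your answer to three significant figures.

0.0197 nM

Step 1: 110 μL brought to 400 μL → factor 400/110 = 3.6364
Step 2: 15 μL + 21.6 mL = 21615 μL total → factor 21615/15 = 1441
Step 3: 0.6 mL brought to 9 mL → factor 9/0.6 = 15
Step 4: 140 μL + 4750 μL = 4890 μL total → factor 4890/140 = 34.929
Step 5: 350 μL + 15.2 mL = 15550 μL total → factor 15550/350 = 44.429
Overall dilution factor = 3.6364 × 1441 × 15 × 34.929 × 44.429 = 1.2197 × 10^8
Final = 2.40 mM / 1.2197 × 10^8 = 1.968 × 10^-8 mM = 0.0197 nM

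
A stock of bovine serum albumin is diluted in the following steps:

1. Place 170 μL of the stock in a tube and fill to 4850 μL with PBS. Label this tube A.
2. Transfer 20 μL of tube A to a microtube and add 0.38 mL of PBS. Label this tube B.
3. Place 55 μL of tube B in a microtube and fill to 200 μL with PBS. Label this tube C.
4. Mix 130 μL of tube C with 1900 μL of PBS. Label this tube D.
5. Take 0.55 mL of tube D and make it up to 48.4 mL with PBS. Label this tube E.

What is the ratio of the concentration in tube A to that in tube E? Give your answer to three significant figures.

Step 1: 170 μL brought to 4850 μL → factor 4850/170 = 28.529
Step 2: 20 μL + 0.38 mL = 400 μL total → factor 400/20 = 20
Step 3: 55 μL brought to 200 μL → factor 200/55 = 3.6364
Step 4: 130 μL + 1900 μL = 2030 μL total → factor 2030/130 = 15.615
Step 5: 0.55 mL brought to 48.4 mL → factor 48.4/0.55 = 88
Dilution factor to tube A = 28.529; to tube E = 2.8512 × 10^6
[tube A]/[tube E] = (factor to tube E)/(factor to tube A) = 2.8512 × 10^6/28.529 = 9.99 × 10^4

9.99 × 10^4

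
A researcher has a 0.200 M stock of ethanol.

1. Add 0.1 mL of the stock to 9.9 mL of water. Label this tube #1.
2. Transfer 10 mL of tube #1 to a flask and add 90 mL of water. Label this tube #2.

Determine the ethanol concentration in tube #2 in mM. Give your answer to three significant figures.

0.200 mM

Step 1: 0.1 mL + 9.9 mL = 10 mL total → factor 10/0.1 = 100
Step 2: 10 mL + 90 mL = 100 mL total → factor 100/10 = 10
Overall dilution factor = 100 × 10 = 1000
Final = 0.200 M / 1000 = 0.0002000 M = 0.200 mM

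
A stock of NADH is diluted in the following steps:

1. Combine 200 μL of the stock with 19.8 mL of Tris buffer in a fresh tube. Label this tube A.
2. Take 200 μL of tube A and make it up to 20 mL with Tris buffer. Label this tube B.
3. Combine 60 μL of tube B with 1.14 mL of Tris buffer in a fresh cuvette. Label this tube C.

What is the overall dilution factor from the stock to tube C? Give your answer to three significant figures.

Step 1: 200 μL + 19.8 mL = 20000 μL total → factor 20000/200 = 100
Step 2: 200 μL brought to 20 mL → factor 20000/200 = 100
Step 3: 60 μL + 1.14 mL = 1200 μL total → factor 1200/60 = 20
Overall dilution factor = 100 × 100 × 20 = 2 × 10^5

2.00 × 10^5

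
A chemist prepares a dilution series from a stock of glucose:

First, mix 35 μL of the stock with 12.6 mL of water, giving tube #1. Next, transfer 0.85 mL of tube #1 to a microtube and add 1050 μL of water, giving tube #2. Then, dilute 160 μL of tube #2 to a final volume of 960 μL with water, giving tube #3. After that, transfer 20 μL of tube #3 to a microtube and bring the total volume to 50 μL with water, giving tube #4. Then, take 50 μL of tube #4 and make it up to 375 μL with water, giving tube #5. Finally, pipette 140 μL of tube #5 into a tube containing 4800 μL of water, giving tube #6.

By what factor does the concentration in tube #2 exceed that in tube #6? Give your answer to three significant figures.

3.97 × 10^3

Step 1: 35 μL + 12.6 mL = 12635 μL total → factor 12635/35 = 361
Step 2: 0.85 mL + 1050 μL = 1.9 mL total → factor 1.9/0.85 = 2.2353
Step 3: 160 μL brought to 960 μL → factor 960/160 = 6
Step 4: 20 μL brought to 50 μL → factor 50/20 = 2.5
Step 5: 50 μL brought to 375 μL → factor 375/50 = 7.5
Step 6: 140 μL + 4800 μL = 4940 μL total → factor 4940/140 = 35.286
Dilution factor to tube #2 = 806.94; to tube #6 = 3.2033 × 10^6
[tube #2]/[tube #6] = (factor to tube #6)/(factor to tube #2) = 3.2033 × 10^6/806.94 = 3.97 × 10^3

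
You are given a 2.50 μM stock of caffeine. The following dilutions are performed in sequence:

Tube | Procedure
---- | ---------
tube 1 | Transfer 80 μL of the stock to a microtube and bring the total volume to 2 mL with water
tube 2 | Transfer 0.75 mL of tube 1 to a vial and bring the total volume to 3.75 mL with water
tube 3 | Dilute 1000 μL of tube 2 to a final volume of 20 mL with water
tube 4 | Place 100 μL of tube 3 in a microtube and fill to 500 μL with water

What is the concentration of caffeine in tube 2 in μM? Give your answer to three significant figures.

Step 1: 80 μL brought to 2 mL → factor 2000/80 = 25
Step 2: 0.75 mL brought to 3.75 mL → factor 3.75/0.75 = 5
Dilution factor through tube 2 = 25 × 5 = 125
[tube 2] = 2.50 μM / 125 = 0.0200 μM

0.0200 μM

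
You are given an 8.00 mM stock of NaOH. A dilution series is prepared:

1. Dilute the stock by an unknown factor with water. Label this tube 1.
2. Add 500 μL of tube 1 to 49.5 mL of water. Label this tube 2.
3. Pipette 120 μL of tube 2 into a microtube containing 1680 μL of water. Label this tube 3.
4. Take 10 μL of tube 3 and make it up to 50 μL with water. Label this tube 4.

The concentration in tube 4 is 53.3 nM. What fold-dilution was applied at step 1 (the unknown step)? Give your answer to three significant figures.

Step 1: unknown factor x
Step 2: 500 μL + 49.5 mL = 50000 μL total → factor 50000/500 = 100
Step 3: 120 μL + 1680 μL = 1800 μL total → factor 1800/120 = 15
Step 4: 10 μL brought to 50 μL → factor 50/10 = 5
Product of known-step factors = 7500
Overall factor = 8.00 mM / (53.3 nM) = 1.5009 × 10^5
x = 1.5009 × 10^5 / 7500 = 20.0

20.0-fold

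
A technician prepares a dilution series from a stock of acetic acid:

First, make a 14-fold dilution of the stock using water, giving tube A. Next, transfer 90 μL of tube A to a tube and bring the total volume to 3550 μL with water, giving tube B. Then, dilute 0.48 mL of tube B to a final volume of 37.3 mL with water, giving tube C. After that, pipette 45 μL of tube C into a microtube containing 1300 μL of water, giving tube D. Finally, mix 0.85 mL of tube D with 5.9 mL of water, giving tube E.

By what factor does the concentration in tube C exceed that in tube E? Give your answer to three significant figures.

Step 1: 14-fold → factor 14
Step 2: 90 μL brought to 3550 μL → factor 3550/90 = 39.444
Step 3: 0.48 mL brought to 37.3 mL → factor 37.3/0.48 = 77.708
Step 4: 45 μL + 1300 μL = 1345 μL total → factor 1345/45 = 29.889
Step 5: 0.85 mL + 5.9 mL = 6.75 mL total → factor 6.75/0.85 = 7.9412
Dilution factor to tube C = 42912; to tube E = 1.0185 × 10^7
[tube C]/[tube E] = (factor to tube E)/(factor to tube C) = 1.0185 × 10^7/42912 = 237

237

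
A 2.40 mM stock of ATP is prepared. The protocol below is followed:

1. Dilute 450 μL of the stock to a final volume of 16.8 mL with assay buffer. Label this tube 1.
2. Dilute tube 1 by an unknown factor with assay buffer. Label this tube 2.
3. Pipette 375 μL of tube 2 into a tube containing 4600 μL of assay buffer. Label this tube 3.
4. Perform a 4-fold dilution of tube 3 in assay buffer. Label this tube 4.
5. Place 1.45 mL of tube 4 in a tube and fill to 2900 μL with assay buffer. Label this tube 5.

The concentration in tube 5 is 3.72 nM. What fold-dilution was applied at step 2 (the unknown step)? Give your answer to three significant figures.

163-fold

Step 1: 450 μL brought to 16.8 mL → factor 16800/450 = 37.333
Step 2: unknown factor x
Step 3: 375 μL + 4600 μL = 4975 μL total → factor 4975/375 = 13.267
Step 4: 4-fold → factor 4
Step 5: 1.45 mL brought to 2900 μL → factor 2.9/1.45 = 2
Product of known-step factors = 3962.3
Overall factor = 2.40 mM / (3.72 nM) = 6.4516 × 10^5
x = 6.4516 × 10^5 / 3962.3 = 163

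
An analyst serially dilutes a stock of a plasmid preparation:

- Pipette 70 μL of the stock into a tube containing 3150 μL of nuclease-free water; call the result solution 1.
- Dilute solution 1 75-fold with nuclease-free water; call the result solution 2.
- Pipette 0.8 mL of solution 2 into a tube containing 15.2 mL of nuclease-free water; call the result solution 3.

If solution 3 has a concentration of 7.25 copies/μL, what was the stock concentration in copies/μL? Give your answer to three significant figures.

5.00 × 10^5 copies/μL

Step 1: 70 μL + 3150 μL = 3220 μL total → factor 3220/70 = 46
Step 2: 75-fold → factor 75
Step 3: 0.8 mL + 15.2 mL = 16 mL total → factor 16/0.8 = 20
Overall dilution factor = 46 × 75 × 20 = 69000
Stock = 7.25 copies/μL × 69000 = 5.00 × 10^5 copies/μL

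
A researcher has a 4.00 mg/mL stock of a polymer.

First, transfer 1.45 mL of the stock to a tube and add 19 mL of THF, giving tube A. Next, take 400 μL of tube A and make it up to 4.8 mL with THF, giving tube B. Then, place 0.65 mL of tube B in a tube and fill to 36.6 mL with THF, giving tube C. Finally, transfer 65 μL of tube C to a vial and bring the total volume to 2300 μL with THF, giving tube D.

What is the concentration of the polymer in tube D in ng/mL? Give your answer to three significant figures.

Step 1: 1.45 mL + 19 mL = 20.45 mL total → factor 20.45/1.45 = 14.103
Step 2: 400 μL brought to 4.8 mL → factor 4800/400 = 12
Step 3: 0.65 mL brought to 36.6 mL → factor 36.6/0.65 = 56.308
Step 4: 65 μL brought to 2300 μL → factor 2300/65 = 35.385
Overall dilution factor = 14.103 × 12 × 56.308 × 35.385 = 3.372 × 10^5
Final = 4.00 mg/mL / 3.372 × 10^5 = 1.186 × 10^-5 mg/mL = 11.9 ng/mL

11.9 ng/mL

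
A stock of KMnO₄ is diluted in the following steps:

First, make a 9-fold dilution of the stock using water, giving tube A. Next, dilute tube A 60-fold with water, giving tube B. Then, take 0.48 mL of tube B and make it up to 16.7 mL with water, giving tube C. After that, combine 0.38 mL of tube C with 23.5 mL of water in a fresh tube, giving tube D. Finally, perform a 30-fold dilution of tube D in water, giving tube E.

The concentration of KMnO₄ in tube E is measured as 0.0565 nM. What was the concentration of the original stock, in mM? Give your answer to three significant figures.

2.00 mM

Step 1: 9-fold → factor 9
Step 2: 60-fold → factor 60
Step 3: 0.48 mL brought to 16.7 mL → factor 16.7/0.48 = 34.792
Step 4: 0.38 mL + 23.5 mL = 23.88 mL total → factor 23.88/0.38 = 62.842
Step 5: 30-fold → factor 30
Overall dilution factor = 9 × 60 × 34.792 × 62.842 × 30 = 3.5419 × 10^7
Stock = 0.0565 nM × 3.5419 × 10^7 = 2.001 × 10^6 nM = 2.00 mM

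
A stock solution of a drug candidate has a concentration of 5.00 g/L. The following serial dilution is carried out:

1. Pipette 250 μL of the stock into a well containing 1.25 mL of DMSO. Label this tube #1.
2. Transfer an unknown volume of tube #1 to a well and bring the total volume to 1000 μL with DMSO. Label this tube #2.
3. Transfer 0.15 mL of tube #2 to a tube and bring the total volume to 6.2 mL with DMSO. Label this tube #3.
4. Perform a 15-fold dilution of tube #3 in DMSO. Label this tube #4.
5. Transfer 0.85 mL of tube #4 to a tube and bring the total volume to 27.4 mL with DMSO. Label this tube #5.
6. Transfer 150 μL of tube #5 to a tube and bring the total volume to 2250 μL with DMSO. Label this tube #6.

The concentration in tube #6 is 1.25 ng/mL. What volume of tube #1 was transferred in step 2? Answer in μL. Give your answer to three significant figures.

450 μL

Step 1: 250 μL + 1.25 mL = 1500 μL total → factor 1500/250 = 6
Step 2: v brought to 1000 μL → factor = 1000 μL/v
Step 3: 0.15 mL brought to 6.2 mL → factor 6.2/0.15 = 41.333
Step 4: 15-fold → factor 15
Step 5: 0.85 mL brought to 27.4 mL → factor 27.4/0.85 = 32.235
Step 6: 150 μL brought to 2250 μL → factor 2250/150 = 15
Product of known-step factors = 1.7987 × 10^6
Overall factor = 5.00 g/L / (1.25 ng/mL) = 4 × 10^6
Step-2 factor = 4 × 10^6 / 1.7987 × 10^6 = 2.2238
v = 1000 μL / 2.2238 = 450 μL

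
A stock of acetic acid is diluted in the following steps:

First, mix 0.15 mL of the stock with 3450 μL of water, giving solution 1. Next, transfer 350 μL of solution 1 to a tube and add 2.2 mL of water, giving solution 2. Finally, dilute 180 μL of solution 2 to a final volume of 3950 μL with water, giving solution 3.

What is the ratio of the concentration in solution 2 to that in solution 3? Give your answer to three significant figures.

21.9

Step 1: 0.15 mL + 3450 μL = 3.6 mL total → factor 3.6/0.15 = 24
Step 2: 350 μL + 2.2 mL = 2550 μL total → factor 2550/350 = 7.2857
Step 3: 180 μL brought to 3950 μL → factor 3950/180 = 21.944
Dilution factor to solution 2 = 174.86; to solution 3 = 3837.1
[solution 2]/[solution 3] = (factor to solution 3)/(factor to solution 2) = 3837.1/174.86 = 21.9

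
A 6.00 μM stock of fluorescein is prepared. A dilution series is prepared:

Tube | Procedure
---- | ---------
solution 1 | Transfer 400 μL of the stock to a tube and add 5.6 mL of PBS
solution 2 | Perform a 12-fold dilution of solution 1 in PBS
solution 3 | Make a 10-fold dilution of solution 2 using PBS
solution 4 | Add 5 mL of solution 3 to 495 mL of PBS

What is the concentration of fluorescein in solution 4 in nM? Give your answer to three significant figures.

Step 1: 400 μL + 5.6 mL = 6000 μL total → factor 6000/400 = 15
Step 2: 12-fold → factor 12
Step 3: 10-fold → factor 10
Step 4: 5 mL + 495 mL = 500 mL total → factor 500/5 = 100
Dilution factor through solution 4 = 15 × 12 × 10 × 100 = 1.8 × 10^5
[solution 4] = 6.00 μM / 1.8 × 10^5 = 3.333 × 10^-5 μM = 0.0333 nM

0.0333 nM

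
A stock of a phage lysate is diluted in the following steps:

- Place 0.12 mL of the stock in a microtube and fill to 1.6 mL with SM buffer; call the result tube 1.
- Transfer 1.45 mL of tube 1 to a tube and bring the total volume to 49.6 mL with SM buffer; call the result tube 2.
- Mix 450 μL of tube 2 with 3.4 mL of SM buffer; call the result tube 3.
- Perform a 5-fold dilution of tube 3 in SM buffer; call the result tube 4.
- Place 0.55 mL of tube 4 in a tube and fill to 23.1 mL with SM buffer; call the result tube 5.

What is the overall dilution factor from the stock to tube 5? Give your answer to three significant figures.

8.19 × 10^5

Step 1: 0.12 mL brought to 1.6 mL → factor 1.6/0.12 = 13.333
Step 2: 1.45 mL brought to 49.6 mL → factor 49.6/1.45 = 34.207
Step 3: 450 μL + 3.4 mL = 3850 μL total → factor 3850/450 = 8.5556
Step 4: 5-fold → factor 5
Step 5: 0.55 mL brought to 23.1 mL → factor 23.1/0.55 = 42
Overall dilution factor = 13.333 × 34.207 × 8.5556 × 5 × 42 = 8.1945 × 10^5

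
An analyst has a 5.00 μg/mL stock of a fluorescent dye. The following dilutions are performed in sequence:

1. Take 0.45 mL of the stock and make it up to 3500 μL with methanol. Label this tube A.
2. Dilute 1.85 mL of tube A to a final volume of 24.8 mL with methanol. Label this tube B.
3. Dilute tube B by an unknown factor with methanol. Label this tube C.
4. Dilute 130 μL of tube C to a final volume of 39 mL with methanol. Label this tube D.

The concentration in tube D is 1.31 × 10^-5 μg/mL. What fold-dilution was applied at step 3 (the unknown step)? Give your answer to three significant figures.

12.2-fold

Step 1: 0.45 mL brought to 3500 μL → factor 3.5/0.45 = 7.7778
Step 2: 1.85 mL brought to 24.8 mL → factor 24.8/1.85 = 13.405
Step 3: unknown factor x
Step 4: 130 μL brought to 39 mL → factor 39000/130 = 300
Product of known-step factors = 31279
Overall factor = 5.00 μg/mL / (1.31 × 10^-5 μg/mL) = 3.8168 × 10^5
x = 3.8168 × 10^5 / 31279 = 12.2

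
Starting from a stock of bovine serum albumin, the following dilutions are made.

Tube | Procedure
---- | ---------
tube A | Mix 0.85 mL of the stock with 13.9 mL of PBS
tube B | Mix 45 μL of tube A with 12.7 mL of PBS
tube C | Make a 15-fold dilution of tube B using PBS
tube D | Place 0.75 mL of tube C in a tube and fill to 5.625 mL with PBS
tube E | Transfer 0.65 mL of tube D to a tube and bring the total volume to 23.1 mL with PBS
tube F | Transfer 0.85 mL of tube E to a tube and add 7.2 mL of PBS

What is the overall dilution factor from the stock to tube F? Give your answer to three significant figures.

Step 1: 0.85 mL + 13.9 mL = 14.75 mL total → factor 14.75/0.85 = 17.353
Step 2: 45 μL + 12.7 mL = 12745 μL total → factor 12745/45 = 283.22
Step 3: 15-fold → factor 15
Step 4: 0.75 mL brought to 5.625 mL → factor 5.625/0.75 = 7.5
Step 5: 0.65 mL brought to 23.1 mL → factor 23.1/0.65 = 35.538
Step 6: 0.85 mL + 7.2 mL = 8.05 mL total → factor 8.05/0.85 = 9.4706
Overall dilution factor = 17.353 × 283.22 × 15 × 7.5 × 35.538 × 9.4706 = 1.8609 × 10^8

1.86 × 10^8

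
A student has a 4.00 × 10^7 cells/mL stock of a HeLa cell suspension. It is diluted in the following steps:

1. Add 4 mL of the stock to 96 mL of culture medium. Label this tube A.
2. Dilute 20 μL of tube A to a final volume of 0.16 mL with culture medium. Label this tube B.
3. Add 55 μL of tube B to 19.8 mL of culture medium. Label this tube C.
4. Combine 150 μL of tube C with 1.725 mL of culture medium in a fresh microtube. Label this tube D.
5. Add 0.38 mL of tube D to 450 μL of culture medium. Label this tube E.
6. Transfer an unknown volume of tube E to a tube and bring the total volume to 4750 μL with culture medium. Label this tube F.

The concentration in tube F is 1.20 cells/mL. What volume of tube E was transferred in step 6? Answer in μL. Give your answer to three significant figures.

281 μL

Step 1: 4 mL + 96 mL = 100 mL total → factor 100/4 = 25
Step 2: 20 μL brought to 0.16 mL → factor 160/20 = 8
Step 3: 55 μL + 19.8 mL = 19855 μL total → factor 19855/55 = 361
Step 4: 150 μL + 1.725 mL = 1875 μL total → factor 1875/150 = 12.5
Step 5: 0.38 mL + 450 μL = 0.83 mL total → factor 0.83/0.38 = 2.1842
Step 6: v brought to 4750 μL → factor = 4750 μL/v
Product of known-step factors = 1.9712 × 10^6
Overall factor = 4.00 × 10^7 cells/mL / (1.20 cells/mL) = 3.3333 × 10^7
Step-6 factor = 3.3333 × 10^7 / 1.9712 × 10^6 = 16.91
v = 4750 μL / 16.91 = 281 μL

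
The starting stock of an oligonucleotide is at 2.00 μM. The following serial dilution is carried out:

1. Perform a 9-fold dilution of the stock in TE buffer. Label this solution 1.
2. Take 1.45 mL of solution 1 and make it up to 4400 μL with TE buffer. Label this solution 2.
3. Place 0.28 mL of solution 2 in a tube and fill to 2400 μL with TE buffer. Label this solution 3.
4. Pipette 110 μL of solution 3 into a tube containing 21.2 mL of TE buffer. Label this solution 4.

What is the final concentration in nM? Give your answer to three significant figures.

0.0441 nM

Step 1: 9-fold → factor 9
Step 2: 1.45 mL brought to 4400 μL → factor 4.4/1.45 = 3.0345
Step 3: 0.28 mL brought to 2400 μL → factor 2.4/0.28 = 8.5714
Step 4: 110 μL + 21.2 mL = 21310 μL total → factor 21310/110 = 193.73
Overall dilution factor = 9 × 3.0345 × 8.5714 × 193.73 = 45349
Final = 2.00 μM / 45349 = 4.410 × 10^-5 μM = 0.0441 nM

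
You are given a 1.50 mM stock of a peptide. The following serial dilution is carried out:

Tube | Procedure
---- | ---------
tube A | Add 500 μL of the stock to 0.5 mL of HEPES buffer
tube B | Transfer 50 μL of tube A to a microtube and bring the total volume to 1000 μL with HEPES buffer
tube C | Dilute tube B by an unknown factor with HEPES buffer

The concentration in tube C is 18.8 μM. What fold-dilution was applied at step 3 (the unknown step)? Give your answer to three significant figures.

Step 1: 500 μL + 0.5 mL = 1000 μL total → factor 1000/500 = 2
Step 2: 50 μL brought to 1000 μL → factor 1000/50 = 20
Step 3: unknown factor x
Product of known-step factors = 40
Overall factor = 1.50 mM / (18.8 μM) = 79.787
x = 79.787 / 40 = 1.99

1.99-fold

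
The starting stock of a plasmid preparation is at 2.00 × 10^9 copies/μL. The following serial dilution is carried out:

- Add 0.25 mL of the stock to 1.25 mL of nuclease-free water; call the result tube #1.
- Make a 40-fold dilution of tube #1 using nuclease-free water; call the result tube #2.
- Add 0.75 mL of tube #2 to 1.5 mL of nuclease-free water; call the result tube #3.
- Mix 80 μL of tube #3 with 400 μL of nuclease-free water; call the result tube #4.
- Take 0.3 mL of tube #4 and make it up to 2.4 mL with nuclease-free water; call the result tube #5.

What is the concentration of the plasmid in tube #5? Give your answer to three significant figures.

5.79 × 10^4 copies/μL

Step 1: 0.25 mL + 1.25 mL = 1.5 mL total → factor 1.5/0.25 = 6
Step 2: 40-fold → factor 40
Step 3: 0.75 mL + 1.5 mL = 2.25 mL total → factor 2.25/0.75 = 3
Step 4: 80 μL + 400 μL = 480 μL total → factor 480/80 = 6
Step 5: 0.3 mL brought to 2.4 mL → factor 2.4/0.3 = 8
Overall dilution factor = 6 × 40 × 3 × 6 × 8 = 34560
Final = 2.00 × 10^9 copies/μL / 34560 = 5.79 × 10^4 copies/μL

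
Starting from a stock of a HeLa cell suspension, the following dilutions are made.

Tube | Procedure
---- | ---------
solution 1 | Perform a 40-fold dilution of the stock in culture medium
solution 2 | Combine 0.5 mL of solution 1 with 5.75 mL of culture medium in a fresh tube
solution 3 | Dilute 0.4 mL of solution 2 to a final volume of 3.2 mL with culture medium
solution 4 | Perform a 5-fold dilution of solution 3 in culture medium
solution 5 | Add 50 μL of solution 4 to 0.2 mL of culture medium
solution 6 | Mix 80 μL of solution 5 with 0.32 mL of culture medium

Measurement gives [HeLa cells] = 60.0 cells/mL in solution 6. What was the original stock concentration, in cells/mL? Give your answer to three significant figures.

3.00 × 10^7 cells/mL

Step 1: 40-fold → factor 40
Step 2: 0.5 mL + 5.75 mL = 6.25 mL total → factor 6.25/0.5 = 12.5
Step 3: 0.4 mL brought to 3.2 mL → factor 3.2/0.4 = 8
Step 4: 5-fold → factor 5
Step 5: 50 μL + 0.2 mL = 250 μL total → factor 250/50 = 5
Step 6: 80 μL + 0.32 mL = 400 μL total → factor 400/80 = 5
Overall dilution factor = 40 × 12.5 × 8 × 5 × 5 × 5 = 5 × 10^5
Stock = 60.0 cells/mL × 5 × 10^5 = 3.00 × 10^7 cells/mL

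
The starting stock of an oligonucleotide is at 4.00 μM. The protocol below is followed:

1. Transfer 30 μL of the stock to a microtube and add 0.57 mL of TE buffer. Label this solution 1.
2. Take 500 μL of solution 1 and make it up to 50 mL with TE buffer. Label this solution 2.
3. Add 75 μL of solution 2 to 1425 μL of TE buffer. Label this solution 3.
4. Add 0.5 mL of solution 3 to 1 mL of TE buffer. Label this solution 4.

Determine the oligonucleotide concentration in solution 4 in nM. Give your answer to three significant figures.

Step 1: 30 μL + 0.57 mL = 600 μL total → factor 600/30 = 20
Step 2: 500 μL brought to 50 mL → factor 50000/500 = 100
Step 3: 75 μL + 1425 μL = 1500 μL total → factor 1500/75 = 20
Step 4: 0.5 mL + 1 mL = 1.5 mL total → factor 1.5/0.5 = 3
Overall dilution factor = 20 × 100 × 20 × 3 = 1.2 × 10^5
Final = 4.00 μM / 1.2 × 10^5 = 3.333 × 10^-5 μM = 0.0333 nM

0.0333 nM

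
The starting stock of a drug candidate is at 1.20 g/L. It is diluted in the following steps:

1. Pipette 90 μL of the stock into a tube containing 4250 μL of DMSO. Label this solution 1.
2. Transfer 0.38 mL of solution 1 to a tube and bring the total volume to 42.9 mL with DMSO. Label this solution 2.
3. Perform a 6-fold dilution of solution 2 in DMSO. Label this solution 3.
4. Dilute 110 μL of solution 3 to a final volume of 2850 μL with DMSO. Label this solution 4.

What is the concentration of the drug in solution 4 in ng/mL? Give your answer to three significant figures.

Step 1: 90 μL + 4250 μL = 4340 μL total → factor 4340/90 = 48.222
Step 2: 0.38 mL brought to 42.9 mL → factor 42.9/0.38 = 112.89
Step 3: 6-fold → factor 6
Step 4: 110 μL brought to 2850 μL → factor 2850/110 = 25.909
Overall dilution factor = 48.222 × 112.89 × 6 × 25.909 = 8.463 × 10^5
Final = 1.20 g/L / 8.463 × 10^5 = 1.418 × 10^-6 g/L = 1.42 ng/mL

1.42 ng/mL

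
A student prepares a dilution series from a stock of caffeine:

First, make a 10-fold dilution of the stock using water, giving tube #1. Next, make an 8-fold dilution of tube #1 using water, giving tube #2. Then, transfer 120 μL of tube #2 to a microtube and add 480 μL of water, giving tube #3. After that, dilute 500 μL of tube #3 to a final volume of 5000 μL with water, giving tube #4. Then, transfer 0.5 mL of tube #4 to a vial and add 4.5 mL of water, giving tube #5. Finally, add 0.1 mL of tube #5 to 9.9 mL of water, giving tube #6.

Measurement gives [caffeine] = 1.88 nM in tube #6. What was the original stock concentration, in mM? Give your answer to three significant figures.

Step 1: 10-fold → factor 10
Step 2: 8-fold → factor 8
Step 3: 120 μL + 480 μL = 600 μL total → factor 600/120 = 5
Step 4: 500 μL brought to 5000 μL → factor 5000/500 = 10
Step 5: 0.5 mL + 4.5 mL = 5 mL total → factor 5/0.5 = 10
Step 6: 0.1 mL + 9.9 mL = 10 mL total → factor 10/0.1 = 100
Overall dilution factor = 10 × 8 × 5 × 10 × 10 × 100 = 4 × 10^6
Stock = 1.88 nM × 4 × 10^6 = 7.520 × 10^6 nM = 7.52 mM

7.52 mM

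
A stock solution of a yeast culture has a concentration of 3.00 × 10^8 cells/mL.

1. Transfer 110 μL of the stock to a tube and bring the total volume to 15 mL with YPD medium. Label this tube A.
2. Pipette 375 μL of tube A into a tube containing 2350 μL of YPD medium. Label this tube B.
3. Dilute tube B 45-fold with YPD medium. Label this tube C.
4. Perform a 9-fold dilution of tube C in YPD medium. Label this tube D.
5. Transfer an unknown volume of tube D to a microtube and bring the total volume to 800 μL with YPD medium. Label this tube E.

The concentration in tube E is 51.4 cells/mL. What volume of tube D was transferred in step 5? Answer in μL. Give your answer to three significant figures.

Step 1: 110 μL brought to 15 mL → factor 15000/110 = 136.36
Step 2: 375 μL + 2350 μL = 2725 μL total → factor 2725/375 = 7.2667
Step 3: 45-fold → factor 45
Step 4: 9-fold → factor 9
Step 5: v brought to 800 μL → factor = 800 μL/v
Product of known-step factors = 4.0132 × 10^5
Overall factor = 3.00 × 10^8 cells/mL / (51.4 cells/mL) = 5.8366 × 10^6
Step-5 factor = 5.8366 × 10^6 / 4.0132 × 10^5 = 14.544
v = 800 μL / 14.544 = 55.0 μL

55.0 μL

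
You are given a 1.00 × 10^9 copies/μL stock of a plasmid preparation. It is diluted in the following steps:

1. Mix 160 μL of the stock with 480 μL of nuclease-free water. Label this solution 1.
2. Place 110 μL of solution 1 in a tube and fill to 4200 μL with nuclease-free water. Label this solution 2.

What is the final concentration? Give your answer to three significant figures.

6.55 × 10^6 copies/μL

Step 1: 160 μL + 480 μL = 640 μL total → factor 640/160 = 4
Step 2: 110 μL brought to 4200 μL → factor 4200/110 = 38.182
Overall dilution factor = 4 × 38.182 = 152.73
Final = 1.00 × 10^9 copies/μL / 152.73 = 6.55 × 10^6 copies/μL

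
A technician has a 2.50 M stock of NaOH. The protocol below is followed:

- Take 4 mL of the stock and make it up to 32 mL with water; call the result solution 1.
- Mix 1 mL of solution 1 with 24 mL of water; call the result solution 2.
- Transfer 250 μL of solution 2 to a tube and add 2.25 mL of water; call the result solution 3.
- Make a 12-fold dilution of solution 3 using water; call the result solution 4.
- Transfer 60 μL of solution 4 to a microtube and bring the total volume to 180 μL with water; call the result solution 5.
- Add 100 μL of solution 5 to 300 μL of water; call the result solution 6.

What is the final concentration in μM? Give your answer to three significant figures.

8.68 μM

Step 1: 4 mL brought to 32 mL → factor 32/4 = 8
Step 2: 1 mL + 24 mL = 25 mL total → factor 25/1 = 25
Step 3: 250 μL + 2.25 mL = 2500 μL total → factor 2500/250 = 10
Step 4: 12-fold → factor 12
Step 5: 60 μL brought to 180 μL → factor 180/60 = 3
Step 6: 100 μL + 300 μL = 400 μL total → factor 400/100 = 4
Overall dilution factor = 8 × 25 × 10 × 12 × 3 × 4 = 2.88 × 10^5
Final = 2.50 M / 2.88 × 10^5 = 8.681 × 10^-6 M = 8.68 μM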